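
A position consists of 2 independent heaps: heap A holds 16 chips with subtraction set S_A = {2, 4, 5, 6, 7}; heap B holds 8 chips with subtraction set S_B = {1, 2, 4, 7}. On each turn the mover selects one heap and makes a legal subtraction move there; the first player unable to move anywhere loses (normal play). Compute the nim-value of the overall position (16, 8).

1

Heap A, S = {2, 4, 5, 6, 7}:
n :  0  1  2  3  4  5  6  7  8  9 10 11 12 13 14 15 16
G :  0  0  1  1  2  2  3  3  4  0  0  1  1  2  2  3  3
G_A(16) = 3.
Heap B, S = {1, 2, 4, 7}:
n : 0 1 2 3 4 5 6 7 8
G : 0 1 2 0 1 2 0 1 2
G_B(8) = 2.
Combined Grundy value = 3 ⊕ 2 = 1.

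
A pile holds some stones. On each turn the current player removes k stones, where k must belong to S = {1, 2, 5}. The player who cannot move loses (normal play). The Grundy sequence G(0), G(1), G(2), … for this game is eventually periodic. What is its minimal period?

G(0) = 0
G(1) = mex{0} = 1
G(2) = mex{1,0} = 2
G(3) = mex{2,1} = 0
G(4) = mex{0,2} = 1
G(5) = mex{1,0,0} = 2
G(6) = mex{2,1,1} = 0
G(7) = mex{0,2,2} = 1
G(8) = mex{1,0,0} = 2
G(9) = mex{2,1,1} = 0
G(10) = mex{0,2,2} = 1
G(11) = mex{1,0,0} = 2
G(12) = mex{2,1,1} = 0
G(13) = mex{0,2,2} = 1
G(14) = mex{1,0,0} = 2
G(n+3) = G(n) holds for n = 0,…,4 (a full window of length max(S) = 5), so the sequence is purely periodic with period 3.

3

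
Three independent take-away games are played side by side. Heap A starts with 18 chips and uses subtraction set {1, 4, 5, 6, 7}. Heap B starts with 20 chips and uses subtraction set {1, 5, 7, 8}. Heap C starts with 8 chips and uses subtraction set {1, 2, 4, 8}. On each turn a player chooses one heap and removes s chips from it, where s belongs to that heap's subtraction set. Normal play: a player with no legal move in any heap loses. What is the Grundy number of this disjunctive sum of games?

7

Heap A, S = {1, 4, 5, 6, 7}:
G(0) = 0
G(1) = mex{0} = 1
G(2) = mex{1} = 0
G(3) = mex{0} = 1
G(4) = mex{1,0} = 2
G(5) = mex{2,1,0} = 3
G(6) = mex{3,0,1,0} = 2
G(7) = mex{2,1,0,1,0} = 3
G(8) = mex{3,2,1,0,1} = 4
G(9) = mex{4,3,2,1,0} = 5
G(10) = mex{5,2,3,2,1} = 0
G(11) = mex{0,3,2,3,2} = 1
G(12) = mex{1,4,3,2,3} = 0
G(13) = mex{0,5,4,3,2} = 1
G(14) = mex{1,0,5,4,3} = 2
G(15) = mex{2,1,0,5,4} = 3
G(16) = mex{3,0,1,0,5} = 2
G(17) = mex{2,1,0,1,0} = 3
G(18) = mex{3,2,1,0,1} = 4
G_A(18) = 4.
Heap B, S = {1, 5, 7, 8}:
n :  0  1  2  3  4  5  6  7  8  9 10 11 12 13 14 15 16 17 18 19 20
G :  0  1  0  1  0  1  0  1  2  3  2  3  2  3  2  0  1  0  1  0  1
G_B(20) = 1.
Heap C, S = {1, 2, 4, 8}:
n : 0 1 2 3 4 5 6 7 8
G : 0 1 2 0 1 2 0 1 2
G_C(8) = 2.
Combined Grundy value = 4 ⊕ 1 ⊕ 2 = 7.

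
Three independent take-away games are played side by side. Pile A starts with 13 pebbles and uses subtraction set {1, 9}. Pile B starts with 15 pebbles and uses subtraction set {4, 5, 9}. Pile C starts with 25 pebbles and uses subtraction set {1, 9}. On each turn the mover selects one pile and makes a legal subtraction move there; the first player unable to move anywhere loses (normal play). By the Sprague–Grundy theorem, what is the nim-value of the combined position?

Pile A, S = {1, 9}:
n :  0  1  2  3  4  5  6  7  8  9 10 11 12 13
G :  0  1  0  1  0  1  0  1  0  1  0  1  0  1
G_A(13) = 1.
Pile B, S = {4, 5, 9}:
n :  0  1  2  3  4  5  6  7  8  9 10 11 12 13 14 15
G :  0  0  0  0  1  1  1  1  2  2  2  2  3  0  0  0
G_B(15) = 0.
Pile C, S = {1, 9}:
n :  0  1  2  3  4  5  6  7  8  9 10 11 12 13 14 15 16 17 18 19 20 21 22 23 24 25
G :  0  1  0  1  0  1  0  1  0  1  0  1  0  1  0  1  0  1  0  1  0  1  0  1  0  1
G_C(25) = 1.
Combined Grundy value = 1 ⊕ 0 ⊕ 1 = 0.

0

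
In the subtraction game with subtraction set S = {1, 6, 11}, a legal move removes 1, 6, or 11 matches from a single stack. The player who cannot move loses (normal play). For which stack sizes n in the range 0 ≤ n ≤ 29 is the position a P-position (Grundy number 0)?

G(0) = 0
G(1) = mex{0} = 1
G(2) = mex{1} = 0
G(3) = mex{0} = 1
G(4) = mex{1} = 0
G(5) = mex{0} = 1
G(6) = mex{1,0} = 2
G(7) = mex{2,1} = 0
G(8) = mex{0,0} = 1
G(9) = mex{1,1} = 0
G(10) = mex{0,0} = 1
G(11) = mex{1,1,0} = 2
G(12) = mex{2,2,1} = 0
G(13) = mex{0,0,0} = 1
G(14) = mex{1,1,1} = 0
G(15) = mex{0,0,0} = 1
G(16) = mex{1,1,1} = 0
G(17) = mex{0,2,2} = 1
G(18) = mex{1,0,0} = 2
G(19) = mex{2,1,1} = 0
G(20) = mex{0,0,0} = 1
G(21) = mex{1,1,1} = 0
G(22) = mex{0,0,2} = 1
G(23) = mex{1,1,0} = 2
G(24) = mex{2,2,1} = 0
G(25) = mex{0,0,0} = 1
G(26) = mex{1,1,1} = 0
G(27) = mex{0,0,0} = 1
G(28) = mex{1,1,1} = 0
G(29) = mex{0,2,2} = 1
P-positions are exactly the n with G(n) = 0.

0, 2, 4, 7, 9, 12, 14, 16, 19, 21, 24, 26, 28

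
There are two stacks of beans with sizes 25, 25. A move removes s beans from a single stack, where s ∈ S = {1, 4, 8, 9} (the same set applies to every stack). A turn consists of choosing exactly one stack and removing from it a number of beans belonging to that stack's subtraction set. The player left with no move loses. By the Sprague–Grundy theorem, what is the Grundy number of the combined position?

0

All stacks use S = {1, 4, 8, 9}:
G(0) = 0
G(1) = mex{0} = 1
G(2) = mex{1} = 0
G(3) = mex{0} = 1
G(4) = mex{1,0} = 2
G(5) = mex{2,1} = 0
G(6) = mex{0,0} = 1
G(7) = mex{1,1} = 0
G(8) = mex{0,2,0} = 1
G(9) = mex{1,0,1,0} = 2
G(10) = mex{2,1,0,1} = 3
G(11) = mex{3,0,1,0} = 2
G(12) = mex{2,1,2,1} = 0
G(13) = mex{0,2,0,2} = 1
G(14) = mex{1,3,1,0} = 2
G(15) = mex{2,2,0,1} = 3
G(16) = mex{3,0,1,0} = 2
G(17) = mex{2,1,2,1} = 0
G(18) = mex{0,2,3,2} = 1
G(19) = mex{1,3,2,3} = 0
G(20) = mex{0,2,0,2} = 1
G(21) = mex{1,0,1,0} = 2
G(22) = mex{2,1,2,1} = 0
G(23) = mex{0,0,3,2} = 1
G(24) = mex{1,1,2,3} = 0
G(25) = mex{0,2,0,2} = 1
Stack A: G(25) = 1.
Stack B: G(25) = 1.
Combined Grundy value = 1 ⊕ 1 = 0.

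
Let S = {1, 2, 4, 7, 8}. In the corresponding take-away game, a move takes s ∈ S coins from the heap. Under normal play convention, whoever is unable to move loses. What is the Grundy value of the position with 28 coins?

G(0) = 0
G(1) = mex{0} = 1
G(2) = mex{1,0} = 2
G(3) = mex{2,1} = 0
G(4) = mex{0,2,0} = 1
G(5) = mex{1,0,1} = 2
G(6) = mex{2,1,2} = 0
G(7) = mex{0,2,0,0} = 1
G(8) = mex{1,0,1,1,0} = 2
G(9) = mex{2,1,2,2,1} = 0
G(10) = mex{0,2,0,0,2} = 1
G(11) = mex{1,0,1,1,0} = 2
G(12) = mex{2,1,2,2,1} = 0
G(13) = mex{0,2,0,0,2} = 1
G(14) = mex{1,0,1,1,0} = 2
G(15) = mex{2,1,2,2,1} = 0
G(16) = mex{0,2,0,0,2} = 1
G(17) = mex{1,0,1,1,0} = 2
G(18) = mex{2,1,2,2,1} = 0
G(19) = mex{0,2,0,0,2} = 1
G(20) = mex{1,0,1,1,0} = 2
G(21) = mex{2,1,2,2,1} = 0
G(22) = mex{0,2,0,0,2} = 1
G(23) = mex{1,0,1,1,0} = 2
G(24) = mex{2,1,2,2,1} = 0
G(25) = mex{0,2,0,0,2} = 1
G(26) = mex{1,0,1,1,0} = 2
G(27) = mex{2,1,2,2,1} = 0
G(28) = mex{0,2,0,0,2} = 1

1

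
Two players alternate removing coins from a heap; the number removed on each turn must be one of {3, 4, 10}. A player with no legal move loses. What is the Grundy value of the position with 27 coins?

G(0) = 0
G(1) = mex{} = 0
G(2) = mex{} = 0
G(3) = mex{0} = 1
G(4) = mex{0,0} = 1
G(5) = mex{0,0} = 1
G(6) = mex{1,0} = 2
G(7) = mex{1,1} = 0
G(8) = mex{1,1} = 0
G(9) = mex{2,1} = 0
G(10) = mex{0,2,0} = 1
G(11) = mex{0,0,0} = 1
G(12) = mex{0,0,0} = 1
G(13) = mex{1,0,1} = 2
G(14) = mex{1,1,1} = 0
G(15) = mex{1,1,1} = 0
G(16) = mex{2,1,2} = 0
G(17) = mex{0,2,0} = 1
G(18) = mex{0,0,0} = 1
G(19) = mex{0,0,0} = 1
G(20) = mex{1,0,1} = 2
G(21) = mex{1,1,1} = 0
G(22) = mex{1,1,1} = 0
G(23) = mex{2,1,2} = 0
G(24) = mex{0,2,0} = 1
G(25) = mex{0,0,0} = 1
G(26) = mex{0,0,0} = 1
G(27) = mex{1,0,1} = 2

2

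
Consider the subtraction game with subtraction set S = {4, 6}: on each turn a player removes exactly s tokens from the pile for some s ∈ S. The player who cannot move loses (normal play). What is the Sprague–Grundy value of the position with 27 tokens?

G(0) = 0
G(1) = mex{} = 0
G(2) = mex{} = 0
G(3) = mex{} = 0
G(4) = mex{0} = 1
G(5) = mex{0} = 1
G(6) = mex{0,0} = 1
G(7) = mex{0,0} = 1
G(8) = mex{1,0} = 2
G(9) = mex{1,0} = 2
G(10) = mex{1,1} = 0
G(11) = mex{1,1} = 0
G(12) = mex{2,1} = 0
G(13) = mex{2,1} = 0
G(14) = mex{0,2} = 1
G(15) = mex{0,2} = 1
G(16) = mex{0,0} = 1
G(17) = mex{0,0} = 1
G(18) = mex{1,0} = 2
G(19) = mex{1,0} = 2
G(20) = mex{1,1} = 0
G(21) = mex{1,1} = 0
G(22) = mex{2,1} = 0
G(23) = mex{2,1} = 0
G(24) = mex{0,2} = 1
G(25) = mex{0,2} = 1
G(26) = mex{0,0} = 1
G(27) = mex{0,0} = 1

1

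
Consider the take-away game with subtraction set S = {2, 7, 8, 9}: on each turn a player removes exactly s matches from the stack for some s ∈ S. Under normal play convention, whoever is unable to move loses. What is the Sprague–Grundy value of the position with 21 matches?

n :  0  1  2  3  4  5  6  7  8  9 10 11 12 13 14 15 16 17 18 19 20 21
G :  0  0  1  1  0  0  1  1  2  2  3  3  2  2  3  0  0  1  1  0  0  1

1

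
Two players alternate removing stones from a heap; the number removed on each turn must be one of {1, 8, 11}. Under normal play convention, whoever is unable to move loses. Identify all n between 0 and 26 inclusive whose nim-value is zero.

n :  0  1  2  3  4  5  6  7  8  9 10 11 12 13 14 15 16 17 18 19 20 21 22 23 24 25 26
G :  0  1  0  1  0  1  0  1  2  0  1  2  3  2  3  2  0  1  0  1  2  0  1  0  1  0  1
P-positions are exactly the n with G(n) = 0.

0, 2, 4, 6, 9, 16, 18, 21, 23, 25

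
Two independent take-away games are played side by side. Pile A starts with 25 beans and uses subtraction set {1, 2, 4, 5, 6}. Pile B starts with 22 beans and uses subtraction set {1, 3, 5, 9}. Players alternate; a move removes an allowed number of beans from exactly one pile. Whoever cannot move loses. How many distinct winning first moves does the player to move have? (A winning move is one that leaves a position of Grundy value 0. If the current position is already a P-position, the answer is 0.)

2

Pile A, S = {1, 2, 4, 5, 6}:
n :  0  1  2  3  4  5  6  7  8  9 10 11 12 13 14 15 16 17 18 19 20 21 22 23 24 25
G :  0  1  2  0  1  2  3  4  5  3  0  1  2  0  1  2  3  4  5  3  0  1  2  0  1  2
G_A(25) = 2.
Pile B, S = {1, 3, 5, 9}:
G(0) = 0
G(1) = mex{0} = 1
G(2) = mex{1} = 0
G(3) = mex{0,0} = 1
G(4) = mex{1,1} = 0
G(5) = mex{0,0,0} = 1
G(6) = mex{1,1,1} = 0
G(7) = mex{0,0,0} = 1
G(8) = mex{1,1,1} = 0
G(9) = mex{0,0,0,0} = 1
G(10) = mex{1,1,1,1} = 0
G(11) = mex{0,0,0,0} = 1
G(12) = mex{1,1,1,1} = 0
G(13) = mex{0,0,0,0} = 1
G(14) = mex{1,1,1,1} = 0
G(15) = mex{0,0,0,0} = 1
G(16) = mex{1,1,1,1} = 0
G(17) = mex{0,0,0,0} = 1
G(18) = mex{1,1,1,1} = 0
G(19) = mex{0,0,0,0} = 1
G(20) = mex{1,1,1,1} = 0
G(21) = mex{0,0,0,0} = 1
G(22) = mex{1,1,1,1} = 0
G_B(22) = 0.
Combined Grundy value = 2 ⊕ 0 = 2.
A winning move leaves total XOR = 0, i.e. changes one component's Grundy value g to g ⊕ X where X is the current total.
Pile A: need g' = 2⊕2 = 0. Options: 25−1→G=1, 25−2→G=0, 25−4→G=1, 25−5→G=0, 25−6→G=3. Hits: 2.
Pile B: need g' = 0⊕2 = 2. Options: 22−1→G=1, 22−3→G=1, 22−5→G=1, 22−9→G=1. Hits: 0.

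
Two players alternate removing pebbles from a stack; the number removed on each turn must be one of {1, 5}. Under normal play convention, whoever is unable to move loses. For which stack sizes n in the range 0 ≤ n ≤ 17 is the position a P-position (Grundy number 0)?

0, 2, 4, 6, 8, 10, 12, 14, 16

n :  0  1  2  3  4  5  6  7  8  9 10 11 12 13 14 15 16 17
G :  0  1  0  1  0  1  0  1  0  1  0  1  0  1  0  1  0  1
P-positions are exactly the n with G(n) = 0.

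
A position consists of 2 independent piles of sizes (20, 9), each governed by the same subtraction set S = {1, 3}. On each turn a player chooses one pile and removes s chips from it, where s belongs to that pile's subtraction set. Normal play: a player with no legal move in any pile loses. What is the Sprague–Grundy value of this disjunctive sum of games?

1

All piles use S = {1, 3}:
G(0) = 0
G(1) = mex{0} = 1
G(2) = mex{1} = 0
G(3) = mex{0,0} = 1
G(4) = mex{1,1} = 0
G(5) = mex{0,0} = 1
G(6) = mex{1,1} = 0
G(7) = mex{0,0} = 1
G(8) = mex{1,1} = 0
G(9) = mex{0,0} = 1
G(10) = mex{1,1} = 0
G(11) = mex{0,0} = 1
G(12) = mex{1,1} = 0
G(13) = mex{0,0} = 1
G(14) = mex{1,1} = 0
G(15) = mex{0,0} = 1
G(16) = mex{1,1} = 0
G(17) = mex{0,0} = 1
G(18) = mex{1,1} = 0
G(19) = mex{0,0} = 1
G(20) = mex{1,1} = 0
Pile A: G(20) = 0.
Pile B: G(9) = 1.
Combined Grundy value = 0 ⊕ 1 = 1.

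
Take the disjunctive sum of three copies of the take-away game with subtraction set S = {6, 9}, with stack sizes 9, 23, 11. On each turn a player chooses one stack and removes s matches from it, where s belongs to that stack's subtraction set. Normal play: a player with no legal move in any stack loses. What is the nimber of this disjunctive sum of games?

1

All stacks use S = {6, 9}:
n :  0  1  2  3  4  5  6  7  8  9 10 11 12 13 14 15 16 17 18 19 20 21 22 23
G :  0  0  0  0  0  0  1  1  1  1  1  1  2  2  2  0  0  0  0  0  0  1  1  1
Stack A: G(9) = 1.
Stack B: G(23) = 1.
Stack C: G(11) = 1.
Combined Grundy value = 1 ⊕ 1 ⊕ 1 = 1.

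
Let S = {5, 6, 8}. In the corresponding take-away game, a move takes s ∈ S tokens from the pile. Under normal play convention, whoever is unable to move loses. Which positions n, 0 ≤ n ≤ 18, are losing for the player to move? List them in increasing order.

G(0) = 0
G(1) = mex{} = 0
G(2) = mex{} = 0
G(3) = mex{} = 0
G(4) = mex{} = 0
G(5) = mex{0} = 1
G(6) = mex{0,0} = 1
G(7) = mex{0,0} = 1
G(8) = mex{0,0,0} = 1
G(9) = mex{0,0,0} = 1
G(10) = mex{1,0,0} = 2
G(11) = mex{1,1,0} = 2
G(12) = mex{1,1,0} = 2
G(13) = mex{1,1,1} = 0
G(14) = mex{1,1,1} = 0
G(15) = mex{2,1,1} = 0
G(16) = mex{2,2,1} = 0
G(17) = mex{2,2,1} = 0
G(18) = mex{0,2,2} = 1
P-positions are exactly the n with G(n) = 0.

0, 1, 2, 3, 4, 13, 14, 15, 16, 17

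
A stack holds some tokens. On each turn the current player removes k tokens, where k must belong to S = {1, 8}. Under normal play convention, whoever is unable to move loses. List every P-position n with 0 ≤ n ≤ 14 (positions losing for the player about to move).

n :  0  1  2  3  4  5  6  7  8  9 10 11 12 13 14
G :  0  1  0  1  0  1  0  1  2  0  1  0  1  0  1
P-positions are exactly the n with G(n) = 0.

0, 2, 4, 6, 9, 11, 13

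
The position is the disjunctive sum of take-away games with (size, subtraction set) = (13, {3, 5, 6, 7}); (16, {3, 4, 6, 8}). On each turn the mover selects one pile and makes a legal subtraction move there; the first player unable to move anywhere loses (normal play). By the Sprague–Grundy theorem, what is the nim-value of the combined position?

Pile A, S = {3, 5, 6, 7}:
n :  0  1  2  3  4  5  6  7  8  9 10 11 12 13
G :  0  0  0  1  1  1  2  2  2  3  0  0  0  1
G_A(13) = 1.
Pile B, S = {3, 4, 6, 8}:
n :  0  1  2  3  4  5  6  7  8  9 10 11 12 13 14 15 16
G :  0  0  0  1  1  1  2  2  2  3  3  0  0  0  1  1  1
G_B(16) = 1.
Combined Grundy value = 1 ⊕ 1 = 0.

0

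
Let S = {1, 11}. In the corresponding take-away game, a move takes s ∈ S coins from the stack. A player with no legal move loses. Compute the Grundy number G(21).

1

n :  0  1  2  3  4  5  6  7  8  9 10 11 12 13 14 15 16 17 18 19 20 21
G :  0  1  0  1  0  1  0  1  0  1  0  1  0  1  0  1  0  1  0  1  0  1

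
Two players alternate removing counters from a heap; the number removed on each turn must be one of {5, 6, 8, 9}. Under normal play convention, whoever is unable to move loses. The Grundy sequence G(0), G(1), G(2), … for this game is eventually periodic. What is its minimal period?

G(0) = 0
G(1) = mex{} = 0
G(2) = mex{} = 0
G(3) = mex{} = 0
G(4) = mex{} = 0
G(5) = mex{0} = 1
G(6) = mex{0,0} = 1
G(7) = mex{0,0} = 1
G(8) = mex{0,0,0} = 1
G(9) = mex{0,0,0,0} = 1
G(10) = mex{1,0,0,0} = 2
G(11) = mex{1,1,0,0} = 2
G(12) = mex{1,1,0,0} = 2
G(13) = mex{1,1,1,0} = 2
G(14) = mex{1,1,1,1} = 0
G(15) = mex{2,1,1,1} = 0
G(16) = mex{2,2,1,1} = 0
G(17) = mex{2,2,1,1} = 0
G(18) = mex{2,2,2,1} = 0
G(19) = mex{0,2,2,2} = 1
G(20) = mex{0,0,2,2} = 1
G(21) = mex{0,0,2,2} = 1
G(22) = mex{0,0,0,2} = 1
G(23) = mex{0,0,0,0} = 1
G(24) = mex{1,0,0,0} = 2
G(25) = mex{1,1,0,0} = 2
G(26) = mex{1,1,0,0} = 2
G(27) = mex{1,1,1,0} = 2
G(28) = mex{1,1,1,1} = 0
G(29) = mex{2,1,1,1} = 0
G(n+14) = G(n) holds for n = 0,…,8 (a full window of length max(S) = 9), so the sequence is purely periodic with period 14.

14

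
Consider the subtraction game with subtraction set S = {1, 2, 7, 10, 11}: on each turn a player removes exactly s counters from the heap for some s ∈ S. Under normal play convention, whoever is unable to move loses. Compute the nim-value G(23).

2

G(0) = 0
G(1) = mex{0} = 1
G(2) = mex{1,0} = 2
G(3) = mex{2,1} = 0
G(4) = mex{0,2} = 1
G(5) = mex{1,0} = 2
G(6) = mex{2,1} = 0
G(7) = mex{0,2,0} = 1
G(8) = mex{1,0,1} = 2
G(9) = mex{2,1,2} = 0
G(10) = mex{0,2,0,0} = 1
G(11) = mex{1,0,1,1,0} = 2
G(12) = mex{2,1,2,2,1} = 0
G(13) = mex{0,2,0,0,2} = 1
G(14) = mex{1,0,1,1,0} = 2
G(15) = mex{2,1,2,2,1} = 0
G(16) = mex{0,2,0,0,2} = 1
G(17) = mex{1,0,1,1,0} = 2
G(18) = mex{2,1,2,2,1} = 0
G(19) = mex{0,2,0,0,2} = 1
G(20) = mex{1,0,1,1,0} = 2
G(21) = mex{2,1,2,2,1} = 0
G(22) = mex{0,2,0,0,2} = 1
G(23) = mex{1,0,1,1,0} = 2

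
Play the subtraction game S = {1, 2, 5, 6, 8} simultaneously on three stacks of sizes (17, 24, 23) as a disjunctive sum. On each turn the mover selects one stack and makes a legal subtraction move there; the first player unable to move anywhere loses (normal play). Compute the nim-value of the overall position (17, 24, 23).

2

All stacks use S = {1, 2, 5, 6, 8}:
n :  0  1  2  3  4  5  6  7  8  9 10 11 12 13 14 15 16 17 18 19 20 21 22 23 24
G :  0  1  2  0  1  2  3  0  1  2  0  1  2  3  0  1  2  0  1  2  3  0  1  2  0
Stack A: G(17) = 0.
Stack B: G(24) = 0.
Stack C: G(23) = 2.
Combined Grundy value = 0 ⊕ 0 ⊕ 2 = 2.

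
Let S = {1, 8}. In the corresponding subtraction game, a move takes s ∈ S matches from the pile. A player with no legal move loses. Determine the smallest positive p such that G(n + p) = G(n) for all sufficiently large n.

G(0) = 0
G(1) = mex{0} = 1
G(2) = mex{1} = 0
G(3) = mex{0} = 1
G(4) = mex{1} = 0
G(5) = mex{0} = 1
G(6) = mex{1} = 0
G(7) = mex{0} = 1
G(8) = mex{1,0} = 2
G(9) = mex{2,1} = 0
G(10) = mex{0,0} = 1
G(11) = mex{1,1} = 0
G(12) = mex{0,0} = 1
G(13) = mex{1,1} = 0
G(14) = mex{0,0} = 1
G(15) = mex{1,1} = 0
G(16) = mex{0,2} = 1
G(17) = mex{1,0} = 2
G(18) = mex{2,1} = 0
G(19) = mex{0,0} = 1
G(n+9) = G(n) holds for n = 0,…,7 (a full window of length max(S) = 8), so the sequence is purely periodic with period 9.

9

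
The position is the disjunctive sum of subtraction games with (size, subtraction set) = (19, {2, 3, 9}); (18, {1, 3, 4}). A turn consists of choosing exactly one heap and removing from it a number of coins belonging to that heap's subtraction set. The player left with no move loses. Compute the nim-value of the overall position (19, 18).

3

Heap A, S = {2, 3, 9}:
n :  0  1  2  3  4  5  6  7  8  9 10 11 12 13 14 15 16 17 18 19
G :  0  0  1  1  2  0  0  1  1  2  2  0  0  1  1  2  0  0  1  1
G_A(19) = 1.
Heap B, S = {1, 3, 4}:
n :  0  1  2  3  4  5  6  7  8  9 10 11 12 13 14 15 16 17 18
G :  0  1  0  1  2  3  2  0  1  0  1  2  3  2  0  1  0  1  2
G_B(18) = 2.
Combined Grundy value = 1 ⊕ 2 = 3.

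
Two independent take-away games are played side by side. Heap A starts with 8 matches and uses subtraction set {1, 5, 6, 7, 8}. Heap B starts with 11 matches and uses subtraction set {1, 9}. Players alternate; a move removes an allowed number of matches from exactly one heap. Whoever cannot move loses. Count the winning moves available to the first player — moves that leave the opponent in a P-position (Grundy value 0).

2

Heap A, S = {1, 5, 6, 7, 8}:
G(0) = 0
G(1) = mex{0} = 1
G(2) = mex{1} = 0
G(3) = mex{0} = 1
G(4) = mex{1} = 0
G(5) = mex{0,0} = 1
G(6) = mex{1,1,0} = 2
G(7) = mex{2,0,1,0} = 3
G(8) = mex{3,1,0,1,0} = 2
G_A(8) = 2.
Heap B, S = {1, 9}:
G(0) = 0
G(1) = mex{0} = 1
G(2) = mex{1} = 0
G(3) = mex{0} = 1
G(4) = mex{1} = 0
G(5) = mex{0} = 1
G(6) = mex{1} = 0
G(7) = mex{0} = 1
G(8) = mex{1} = 0
G(9) = mex{0,0} = 1
G(10) = mex{1,1} = 0
G(11) = mex{0,0} = 1
G_B(11) = 1.
Combined Grundy value = 2 ⊕ 1 = 3.
A winning move leaves total XOR = 0, i.e. changes one component's Grundy value g to g ⊕ X where X is the current total.
Heap A: need g' = 2⊕3 = 1. Options: 8−1→G=3, 8−5→G=1, 8−6→G=0, 8−7→G=1, 8−8→G=0. Hits: 2.
Heap B: need g' = 1⊕3 = 2. Options: 11−1→G=0, 11−9→G=0. Hits: 0.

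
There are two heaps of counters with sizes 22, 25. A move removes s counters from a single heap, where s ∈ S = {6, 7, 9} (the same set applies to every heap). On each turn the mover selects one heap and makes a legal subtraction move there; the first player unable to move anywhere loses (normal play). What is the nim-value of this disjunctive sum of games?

0

All heaps use S = {6, 7, 9}:
n :  0  1  2  3  4  5  6  7  8  9 10 11 12 13 14 15 16 17 18 19 20 21 22 23 24 25
G :  0  0  0  0  0  0  1  1  1  1  1  1  2  2  2  0  0  0  0  0  0  1  1  1  1  1
Heap A: G(22) = 1.
Heap B: G(25) = 1.
Combined Grundy value = 1 ⊕ 1 = 0.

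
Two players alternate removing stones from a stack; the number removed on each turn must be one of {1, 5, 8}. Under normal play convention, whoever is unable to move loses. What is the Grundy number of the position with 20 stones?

1

n :  0  1  2  3  4  5  6  7  8  9 10 11 12 13 14 15 16 17 18 19 20
G :  0  1  0  1  0  1  0  1  2  3  2  3  2  0  1  0  1  0  1  0  1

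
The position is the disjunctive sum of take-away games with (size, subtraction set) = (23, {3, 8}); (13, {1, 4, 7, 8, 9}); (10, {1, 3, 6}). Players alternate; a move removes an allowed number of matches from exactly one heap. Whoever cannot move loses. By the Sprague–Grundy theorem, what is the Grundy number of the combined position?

2

Heap A, S = {3, 8}:
n :  0  1  2  3  4  5  6  7  8  9 10 11 12 13 14 15 16 17 18 19 20 21 22 23
G :  0  0  0  1  1  1  0  0  2  1  1  0  0  0  1  1  1  0  0  2  1  1  0  0
G_A(23) = 0.
Heap B, S = {1, 4, 7, 8, 9}:
G(0) = 0
G(1) = mex{0} = 1
G(2) = mex{1} = 0
G(3) = mex{0} = 1
G(4) = mex{1,0} = 2
G(5) = mex{2,1} = 0
G(6) = mex{0,0} = 1
G(7) = mex{1,1,0} = 2
G(8) = mex{2,2,1,0} = 3
G(9) = mex{3,0,0,1,0} = 2
G(10) = mex{2,1,1,0,1} = 3
G(11) = mex{3,2,2,1,0} = 4
G(12) = mex{4,3,0,2,1} = 5
G(13) = mex{5,2,1,0,2} = 3
G_B(13) = 3.
Heap C, S = {1, 3, 6}:
G(0) = 0
G(1) = mex{0} = 1
G(2) = mex{1} = 0
G(3) = mex{0,0} = 1
G(4) = mex{1,1} = 0
G(5) = mex{0,0} = 1
G(6) = mex{1,1,0} = 2
G(7) = mex{2,0,1} = 3
G(8) = mex{3,1,0} = 2
G(9) = mex{2,2,1} = 0
G(10) = mex{0,3,0} = 1
G_C(10) = 1.
Combined Grundy value = 0 ⊕ 3 ⊕ 1 = 2.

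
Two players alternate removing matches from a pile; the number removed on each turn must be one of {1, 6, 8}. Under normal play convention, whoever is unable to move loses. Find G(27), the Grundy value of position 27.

2

G(0) = 0
G(1) = mex{0} = 1
G(2) = mex{1} = 0
G(3) = mex{0} = 1
G(4) = mex{1} = 0
G(5) = mex{0} = 1
G(6) = mex{1,0} = 2
G(7) = mex{2,1} = 0
G(8) = mex{0,0,0} = 1
G(9) = mex{1,1,1} = 0
G(10) = mex{0,0,0} = 1
G(11) = mex{1,1,1} = 0
G(12) = mex{0,2,0} = 1
G(13) = mex{1,0,1} = 2
G(14) = mex{2,1,2} = 0
G(15) = mex{0,0,0} = 1
G(16) = mex{1,1,1} = 0
G(17) = mex{0,0,0} = 1
G(18) = mex{1,1,1} = 0
G(19) = mex{0,2,0} = 1
G(20) = mex{1,0,1} = 2
G(21) = mex{2,1,2} = 0
G(22) = mex{0,0,0} = 1
G(23) = mex{1,1,1} = 0
G(24) = mex{0,0,0} = 1
G(25) = mex{1,1,1} = 0
G(26) = mex{0,2,0} = 1
G(27) = mex{1,0,1} = 2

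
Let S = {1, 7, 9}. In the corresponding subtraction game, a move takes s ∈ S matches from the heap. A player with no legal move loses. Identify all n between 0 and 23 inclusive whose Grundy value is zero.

0, 2, 4, 6, 8, 10, 12, 14, 16, 18, 20, 22

n :  0  1  2  3  4  5  6  7  8  9 10 11 12 13 14 15 16 17 18 19 20 21 22 23
G :  0  1  0  1  0  1  0  1  0  1  0  1  0  1  0  1  0  1  0  1  0  1  0  1
P-positions are exactly the n with G(n) = 0.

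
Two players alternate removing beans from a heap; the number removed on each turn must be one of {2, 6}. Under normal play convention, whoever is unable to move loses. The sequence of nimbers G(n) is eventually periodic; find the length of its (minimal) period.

n :  0  1  2  3  4  5  6  7  8  9 10 11 12 13 14
G :  0  0  1  1  0  0  1  1  0  0  1  1  0  0  1
G(n+4) = G(n) holds for n = 0,…,5 (a full window of length max(S) = 6), so the sequence is purely periodic with period 4.

4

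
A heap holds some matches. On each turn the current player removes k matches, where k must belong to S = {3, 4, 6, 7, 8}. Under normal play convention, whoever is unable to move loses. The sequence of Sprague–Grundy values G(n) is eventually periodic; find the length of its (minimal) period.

11

G(0) = 0
G(1) = mex{} = 0
G(2) = mex{} = 0
G(3) = mex{0} = 1
G(4) = mex{0,0} = 1
G(5) = mex{0,0} = 1
G(6) = mex{1,0,0} = 2
G(7) = mex{1,1,0,0} = 2
G(8) = mex{1,1,0,0,0} = 2
G(9) = mex{2,1,1,0,0} = 3
G(10) = mex{2,2,1,1,0} = 3
G(11) = mex{2,2,1,1,1} = 0
G(12) = mex{3,2,2,1,1} = 0
G(13) = mex{3,3,2,2,1} = 0
G(14) = mex{0,3,2,2,2} = 1
G(15) = mex{0,0,3,2,2} = 1
G(16) = mex{0,0,3,3,2} = 1
G(17) = mex{1,0,0,3,3} = 2
G(18) = mex{1,1,0,0,3} = 2
G(19) = mex{1,1,0,0,0} = 2
G(20) = mex{2,1,1,0,0} = 3
G(21) = mex{2,2,1,1,0} = 3
G(22) = mex{2,2,1,1,1} = 0
G(23) = mex{3,2,2,1,1} = 0
G(n+11) = G(n) holds for n = 0,…,7 (a full window of length max(S) = 8), so the sequence is purely periodic with period 11.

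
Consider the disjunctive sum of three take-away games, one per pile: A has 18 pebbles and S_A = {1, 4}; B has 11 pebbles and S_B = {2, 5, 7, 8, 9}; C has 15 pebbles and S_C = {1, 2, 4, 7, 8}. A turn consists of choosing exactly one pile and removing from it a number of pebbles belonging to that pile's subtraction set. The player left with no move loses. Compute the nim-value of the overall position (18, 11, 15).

2

Pile A, S = {1, 4}:
G(0) = 0
G(1) = mex{0} = 1
G(2) = mex{1} = 0
G(3) = mex{0} = 1
G(4) = mex{1,0} = 2
G(5) = mex{2,1} = 0
G(6) = mex{0,0} = 1
G(7) = mex{1,1} = 0
G(8) = mex{0,2} = 1
G(9) = mex{1,0} = 2
G(10) = mex{2,1} = 0
G(11) = mex{0,0} = 1
G(12) = mex{1,1} = 0
G(13) = mex{0,2} = 1
G(14) = mex{1,0} = 2
G(15) = mex{2,1} = 0
G(16) = mex{0,0} = 1
G(17) = mex{1,1} = 0
G(18) = mex{0,2} = 1
G_A(18) = 1.
Pile B, S = {2, 5, 7, 8, 9}:
G(0) = 0
G(1) = mex{} = 0
G(2) = mex{0} = 1
G(3) = mex{0} = 1
G(4) = mex{1} = 0
G(5) = mex{1,0} = 2
G(6) = mex{0,0} = 1
G(7) = mex{2,1,0} = 3
G(8) = mex{1,1,0,0} = 2
G(9) = mex{3,0,1,0,0} = 2
G(10) = mex{2,2,1,1,0} = 3
G(11) = mex{2,1,0,1,1} = 3
G_B(11) = 3.
Pile C, S = {1, 2, 4, 7, 8}:
G(0) = 0
G(1) = mex{0} = 1
G(2) = mex{1,0} = 2
G(3) = mex{2,1} = 0
G(4) = mex{0,2,0} = 1
G(5) = mex{1,0,1} = 2
G(6) = mex{2,1,2} = 0
G(7) = mex{0,2,0,0} = 1
G(8) = mex{1,0,1,1,0} = 2
G(9) = mex{2,1,2,2,1} = 0
G(10) = mex{0,2,0,0,2} = 1
G(11) = mex{1,0,1,1,0} = 2
G(12) = mex{2,1,2,2,1} = 0
G(13) = mex{0,2,0,0,2} = 1
G(14) = mex{1,0,1,1,0} = 2
G(15) = mex{2,1,2,2,1} = 0
G_C(15) = 0.
Combined Grundy value = 1 ⊕ 3 ⊕ 0 = 2.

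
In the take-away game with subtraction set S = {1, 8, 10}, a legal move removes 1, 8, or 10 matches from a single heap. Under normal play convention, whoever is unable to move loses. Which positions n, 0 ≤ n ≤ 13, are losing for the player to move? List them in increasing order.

0, 2, 4, 6, 9, 11, 13

n :  0  1  2  3  4  5  6  7  8  9 10 11 12 13
G :  0  1  0  1  0  1  0  1  2  0  1  0  1  0
P-positions are exactly the n with G(n) = 0.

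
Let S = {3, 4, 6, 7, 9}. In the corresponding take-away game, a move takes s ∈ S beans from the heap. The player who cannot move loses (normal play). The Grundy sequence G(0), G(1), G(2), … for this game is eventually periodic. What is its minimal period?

12

n :  0  1  2  3  4  5  6  7  8  9 10 11 12 13 14 15 16 17 18 19 20 21 22 23 24 25
G :  0  0  0  1  1  1  2  2  2  3  3  3  0  0  0  1  1  1  2  2  2  3  3  3  0  0
G(n+12) = G(n) holds for n = 0,…,8 (a full window of length max(S) = 9), so the sequence is purely periodic with period 12.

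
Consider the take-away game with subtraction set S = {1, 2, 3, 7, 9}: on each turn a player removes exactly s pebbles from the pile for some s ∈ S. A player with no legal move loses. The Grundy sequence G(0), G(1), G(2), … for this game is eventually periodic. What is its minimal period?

4

G(0) = 0
G(1) = mex{0} = 1
G(2) = mex{1,0} = 2
G(3) = mex{2,1,0} = 3
G(4) = mex{3,2,1} = 0
G(5) = mex{0,3,2} = 1
G(6) = mex{1,0,3} = 2
G(7) = mex{2,1,0,0} = 3
G(8) = mex{3,2,1,1} = 0
G(9) = mex{0,3,2,2,0} = 1
G(10) = mex{1,0,3,3,1} = 2
G(11) = mex{2,1,0,0,2} = 3
G(12) = mex{3,2,1,1,3} = 0
G(13) = mex{0,3,2,2,0} = 1
G(14) = mex{1,0,3,3,1} = 2
G(n+4) = G(n) holds for n = 0,…,8 (a full window of length max(S) = 9), so the sequence is purely periodic with period 4.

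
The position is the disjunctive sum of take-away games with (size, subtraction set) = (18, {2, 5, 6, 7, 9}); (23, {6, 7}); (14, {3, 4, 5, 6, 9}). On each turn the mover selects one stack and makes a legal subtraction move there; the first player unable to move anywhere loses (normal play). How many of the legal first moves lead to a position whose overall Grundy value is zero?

Stack A, S = {2, 5, 6, 7, 9}:
G(0) = 0
G(1) = mex{} = 0
G(2) = mex{0} = 1
G(3) = mex{0} = 1
G(4) = mex{1} = 0
G(5) = mex{1,0} = 2
G(6) = mex{0,0,0} = 1
G(7) = mex{2,1,0,0} = 3
G(8) = mex{1,1,1,0} = 2
G(9) = mex{3,0,1,1,0} = 2
G(10) = mex{2,2,0,1,0} = 3
G(11) = mex{2,1,2,0,1} = 3
G(12) = mex{3,3,1,2,1} = 0
G(13) = mex{3,2,3,1,0} = 4
G(14) = mex{0,2,2,3,2} = 1
G(15) = mex{4,3,2,2,1} = 0
G(16) = mex{1,3,3,2,3} = 0
G(17) = mex{0,0,3,3,2} = 1
G(18) = mex{0,4,0,3,2} = 1
G_A(18) = 1.
Stack B, S = {6, 7}:
G(0) = 0
G(1) = mex{} = 0
G(2) = mex{} = 0
G(3) = mex{} = 0
G(4) = mex{} = 0
G(5) = mex{} = 0
G(6) = mex{0} = 1
G(7) = mex{0,0} = 1
G(8) = mex{0,0} = 1
G(9) = mex{0,0} = 1
G(10) = mex{0,0} = 1
G(11) = mex{0,0} = 1
G(12) = mex{1,0} = 2
G(13) = mex{1,1} = 0
G(14) = mex{1,1} = 0
G(15) = mex{1,1} = 0
G(16) = mex{1,1} = 0
G(17) = mex{1,1} = 0
G(18) = mex{2,1} = 0
G(19) = mex{0,2} = 1
G(20) = mex{0,0} = 1
G(21) = mex{0,0} = 1
G(22) = mex{0,0} = 1
G(23) = mex{0,0} = 1
G_B(23) = 1.
Stack C, S = {3, 4, 5, 6, 9}:
n :  0  1  2  3  4  5  6  7  8  9 10 11 12 13 14
G :  0  0  0  1  1  1  2  2  2  3  3  3  0  0  0
G_C(14) = 0.
Combined Grundy value = 1 ⊕ 1 ⊕ 0 = 0.
A winning move leaves total XOR = 0, i.e. changes one component's Grundy value g to g ⊕ X where X is the current total.
Stack A: target g' = 1⊕0 = 1, but every legal move changes the Grundy value (mex property), so 0 moves.
Stack B: target g' = 1⊕0 = 1, but every legal move changes the Grundy value (mex property), so 0 moves.
Stack C: target g' = 0⊕0 = 0, but every legal move changes the Grundy value (mex property), so 0 moves.

0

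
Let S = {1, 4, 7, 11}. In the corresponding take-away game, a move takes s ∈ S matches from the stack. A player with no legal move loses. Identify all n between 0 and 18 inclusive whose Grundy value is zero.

n :  0  1  2  3  4  5  6  7  8  9 10 11 12 13 14 15 16 17 18
G :  0  1  0  1  2  0  1  2  0  1  0  1  2  3  4  3  4  2  0
P-positions are exactly the n with G(n) = 0.

0, 2, 5, 8, 10, 18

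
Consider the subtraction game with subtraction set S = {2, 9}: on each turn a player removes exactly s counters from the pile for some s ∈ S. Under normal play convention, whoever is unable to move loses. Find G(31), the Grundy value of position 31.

2

n :  0  1  2  3  4  5  6  7  8  9 10 11 12 13 14 15 16 17 18 19 20 21 22 23 24 25 26 27 28 29 30 31
G :  0  0  1  1  0  0  1  1  0  2  1  0  0  1  1  0  0  1  1  0  2  1  0  0  1  1  0  0  1  1  0  2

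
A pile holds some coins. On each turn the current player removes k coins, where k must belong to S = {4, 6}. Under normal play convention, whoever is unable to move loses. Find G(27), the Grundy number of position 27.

1

G(0) = 0
G(1) = mex{} = 0
G(2) = mex{} = 0
G(3) = mex{} = 0
G(4) = mex{0} = 1
G(5) = mex{0} = 1
G(6) = mex{0,0} = 1
G(7) = mex{0,0} = 1
G(8) = mex{1,0} = 2
G(9) = mex{1,0} = 2
G(10) = mex{1,1} = 0
G(11) = mex{1,1} = 0
G(12) = mex{2,1} = 0
G(13) = mex{2,1} = 0
G(14) = mex{0,2} = 1
G(15) = mex{0,2} = 1
G(16) = mex{0,0} = 1
G(17) = mex{0,0} = 1
G(18) = mex{1,0} = 2
G(19) = mex{1,0} = 2
G(20) = mex{1,1} = 0
G(21) = mex{1,1} = 0
G(22) = mex{2,1} = 0
G(23) = mex{2,1} = 0
G(24) = mex{0,2} = 1
G(25) = mex{0,2} = 1
G(26) = mex{0,0} = 1
G(27) = mex{0,0} = 1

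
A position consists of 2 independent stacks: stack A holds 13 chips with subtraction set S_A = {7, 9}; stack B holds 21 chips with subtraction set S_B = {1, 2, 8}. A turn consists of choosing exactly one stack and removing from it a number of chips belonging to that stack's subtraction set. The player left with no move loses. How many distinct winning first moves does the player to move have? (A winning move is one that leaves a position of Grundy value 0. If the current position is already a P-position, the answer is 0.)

4

Stack A, S = {7, 9}:
n :  0  1  2  3  4  5  6  7  8  9 10 11 12 13
G :  0  0  0  0  0  0  0  1  1  1  1  1  1  1
G_A(13) = 1.
Stack B, S = {1, 2, 8}:
G(0) = 0
G(1) = mex{0} = 1
G(2) = mex{1,0} = 2
G(3) = mex{2,1} = 0
G(4) = mex{0,2} = 1
G(5) = mex{1,0} = 2
G(6) = mex{2,1} = 0
G(7) = mex{0,2} = 1
G(8) = mex{1,0,0} = 2
G(9) = mex{2,1,1} = 0
G(10) = mex{0,2,2} = 1
G(11) = mex{1,0,0} = 2
G(12) = mex{2,1,1} = 0
G(13) = mex{0,2,2} = 1
G(14) = mex{1,0,0} = 2
G(15) = mex{2,1,1} = 0
G(16) = mex{0,2,2} = 1
G(17) = mex{1,0,0} = 2
G(18) = mex{2,1,1} = 0
G(19) = mex{0,2,2} = 1
G(20) = mex{1,0,0} = 2
G(21) = mex{2,1,1} = 0
G_B(21) = 0.
Combined Grundy value = 1 ⊕ 0 = 1.
A winning move leaves total XOR = 0, i.e. changes one component's Grundy value g to g ⊕ X where X is the current total.
Stack A: need g' = 1⊕1 = 0. Options: 13−7→G=0, 13−9→G=0. Hits: 2.
Stack B: need g' = 0⊕1 = 1. Options: 21−1→G=2, 21−2→G=1, 21−8→G=1. Hits: 2.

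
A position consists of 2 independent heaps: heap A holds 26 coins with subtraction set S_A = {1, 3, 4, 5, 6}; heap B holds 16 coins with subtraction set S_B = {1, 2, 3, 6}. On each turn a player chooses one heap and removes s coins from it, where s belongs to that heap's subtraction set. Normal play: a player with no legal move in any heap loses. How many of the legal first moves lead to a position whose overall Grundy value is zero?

Heap A, S = {1, 3, 4, 5, 6}:
n :  0  1  2  3  4  5  6  7  8  9 10 11 12 13 14 15 16 17 18 19 20 21 22 23 24 25 26
G :  0  1  0  1  2  3  2  3  4  0  1  0  1  2  3  2  3  4  0  1  0  1  2  3  2  3  4
G_A(26) = 4.
Heap B, S = {1, 2, 3, 6}:
n :  0  1  2  3  4  5  6  7  8  9 10 11 12 13 14 15 16
G :  0  1  2  3  0  1  2  3  0  1  2  3  0  1  2  3  0
G_B(16) = 0.
Combined Grundy value = 4 ⊕ 0 = 4.
A winning move leaves total XOR = 0, i.e. changes one component's Grundy value g to g ⊕ X where X is the current total.
Heap A: need g' = 4⊕4 = 0. Options: 26−1→G=3, 26−3→G=3, 26−4→G=2, 26−5→G=1, 26−6→G=0. Hits: 1.
Heap B: need g' = 0⊕4 = 4. Options: 16−1→G=3, 16−2→G=2, 16−3→G=1, 16−6→G=2. Hits: 0.

1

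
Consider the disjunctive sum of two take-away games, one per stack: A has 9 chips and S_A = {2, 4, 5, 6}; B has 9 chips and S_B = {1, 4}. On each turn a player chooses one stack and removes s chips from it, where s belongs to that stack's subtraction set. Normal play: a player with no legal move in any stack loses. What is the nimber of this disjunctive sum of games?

Stack A, S = {2, 4, 5, 6}:
n : 0 1 2 3 4 5 6 7 8 9
G : 0 0 1 1 2 2 3 3 0 0
G_A(9) = 0.
Stack B, S = {1, 4}:
n : 0 1 2 3 4 5 6 7 8 9
G : 0 1 0 1 2 0 1 0 1 2
G_B(9) = 2.
Combined Grundy value = 0 ⊕ 2 = 2.

2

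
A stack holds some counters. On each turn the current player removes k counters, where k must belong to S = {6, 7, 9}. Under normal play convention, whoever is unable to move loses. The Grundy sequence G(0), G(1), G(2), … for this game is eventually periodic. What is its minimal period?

n :  0  1  2  3  4  5  6  7  8  9 10 11 12 13 14 15 16 17 18 19 20 21 22 23 24 25 26 27 28 29 30 31
G :  0  0  0  0  0  0  1  1  1  1  1  1  2  2  2  0  0  0  0  0  0  1  1  1  1  1  1  2  2  2  0  0
G(n+15) = G(n) holds for n = 0,…,8 (a full window of length max(S) = 9), so the sequence is purely periodic with period 15.

15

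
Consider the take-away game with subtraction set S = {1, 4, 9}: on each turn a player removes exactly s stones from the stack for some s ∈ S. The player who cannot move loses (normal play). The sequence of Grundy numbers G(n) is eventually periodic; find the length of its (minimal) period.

G(0) = 0
G(1) = mex{0} = 1
G(2) = mex{1} = 0
G(3) = mex{0} = 1
G(4) = mex{1,0} = 2
G(5) = mex{2,1} = 0
G(6) = mex{0,0} = 1
G(7) = mex{1,1} = 0
G(8) = mex{0,2} = 1
G(9) = mex{1,0,0} = 2
G(10) = mex{2,1,1} = 0
G(11) = mex{0,0,0} = 1
G(12) = mex{1,1,1} = 0
G(13) = mex{0,2,2} = 1
G(14) = mex{1,0,0} = 2
G(15) = mex{2,1,1} = 0
G(n+5) = G(n) holds for n = 0,…,8 (a full window of length max(S) = 9), so the sequence is purely periodic with period 5.

5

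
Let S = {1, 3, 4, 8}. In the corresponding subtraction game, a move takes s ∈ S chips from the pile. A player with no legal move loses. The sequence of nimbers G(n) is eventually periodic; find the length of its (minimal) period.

n :  0  1  2  3  4  5  6  7  8  9 10 11 12 13 14 15 16
G :  0  1  0  1  2  3  2  0  1  0  1  2  3  2  0  1  0
G(n+7) = G(n) holds for n = 0,…,7 (a full window of length max(S) = 8), so the sequence is purely periodic with period 7.

7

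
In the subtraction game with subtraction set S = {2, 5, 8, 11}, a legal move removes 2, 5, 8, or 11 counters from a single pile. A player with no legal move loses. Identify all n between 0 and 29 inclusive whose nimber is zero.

0, 1, 4, 7, 10, 13, 14, 17, 20, 23, 26, 27

G(0) = 0
G(1) = mex{} = 0
G(2) = mex{0} = 1
G(3) = mex{0} = 1
G(4) = mex{1} = 0
G(5) = mex{1,0} = 2
G(6) = mex{0,0} = 1
G(7) = mex{2,1} = 0
G(8) = mex{1,1,0} = 2
G(9) = mex{0,0,0} = 1
G(10) = mex{2,2,1} = 0
G(11) = mex{1,1,1,0} = 2
G(12) = mex{0,0,0,0} = 1
G(13) = mex{2,2,2,1} = 0
G(14) = mex{1,1,1,1} = 0
G(15) = mex{0,0,0,0} = 1
G(16) = mex{0,2,2,2} = 1
G(17) = mex{1,1,1,1} = 0
G(18) = mex{1,0,0,0} = 2
G(19) = mex{0,0,2,2} = 1
G(20) = mex{2,1,1,1} = 0
G(21) = mex{1,1,0,0} = 2
G(22) = mex{0,0,0,2} = 1
G(23) = mex{2,2,1,1} = 0
G(24) = mex{1,1,1,0} = 2
G(25) = mex{0,0,0,0} = 1
G(26) = mex{2,2,2,1} = 0
G(27) = mex{1,1,1,1} = 0
G(28) = mex{0,0,0,0} = 1
G(29) = mex{0,2,2,2} = 1
P-positions are exactly the n with G(n) = 0.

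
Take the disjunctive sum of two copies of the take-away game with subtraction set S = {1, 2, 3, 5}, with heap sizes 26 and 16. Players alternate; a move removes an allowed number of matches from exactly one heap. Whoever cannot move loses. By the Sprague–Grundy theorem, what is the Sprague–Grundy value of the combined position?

All heaps use S = {1, 2, 3, 5}:
n :  0  1  2  3  4  5  6  7  8  9 10 11 12 13 14 15 16 17 18 19 20 21 22 23 24 25 26
G :  0  1  2  3  0  1  2  3  0  1  2  3  0  1  2  3  0  1  2  3  0  1  2  3  0  1  2
Heap A: G(26) = 2.
Heap B: G(16) = 0.
Combined Grundy value = 2 ⊕ 0 = 2.

2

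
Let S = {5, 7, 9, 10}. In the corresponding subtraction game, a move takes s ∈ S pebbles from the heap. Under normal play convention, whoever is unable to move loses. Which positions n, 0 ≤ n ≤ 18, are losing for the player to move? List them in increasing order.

G(0) = 0
G(1) = mex{} = 0
G(2) = mex{} = 0
G(3) = mex{} = 0
G(4) = mex{} = 0
G(5) = mex{0} = 1
G(6) = mex{0} = 1
G(7) = mex{0,0} = 1
G(8) = mex{0,0} = 1
G(9) = mex{0,0,0} = 1
G(10) = mex{1,0,0,0} = 2
G(11) = mex{1,0,0,0} = 2
G(12) = mex{1,1,0,0} = 2
G(13) = mex{1,1,0,0} = 2
G(14) = mex{1,1,1,0} = 2
G(15) = mex{2,1,1,1} = 0
G(16) = mex{2,1,1,1} = 0
G(17) = mex{2,2,1,1} = 0
G(18) = mex{2,2,1,1} = 0
P-positions are exactly the n with G(n) = 0.

0, 1, 2, 3, 4, 15, 16, 17, 18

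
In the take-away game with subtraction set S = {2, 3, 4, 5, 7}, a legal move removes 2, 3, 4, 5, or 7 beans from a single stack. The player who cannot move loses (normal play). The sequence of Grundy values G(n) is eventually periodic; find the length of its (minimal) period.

G(0) = 0
G(1) = mex{} = 0
G(2) = mex{0} = 1
G(3) = mex{0,0} = 1
G(4) = mex{1,0,0} = 2
G(5) = mex{1,1,0,0} = 2
G(6) = mex{2,1,1,0} = 3
G(7) = mex{2,2,1,1,0} = 3
G(8) = mex{3,2,2,1,0} = 4
G(9) = mex{3,3,2,2,1} = 0
G(10) = mex{4,3,3,2,1} = 0
G(11) = mex{0,4,3,3,2} = 1
G(12) = mex{0,0,4,3,2} = 1
G(13) = mex{1,0,0,4,3} = 2
G(14) = mex{1,1,0,0,3} = 2
G(15) = mex{2,1,1,0,4} = 3
G(16) = mex{2,2,1,1,0} = 3
G(17) = mex{3,2,2,1,0} = 4
G(18) = mex{3,3,2,2,1} = 0
G(19) = mex{4,3,3,2,1} = 0
G(n+9) = G(n) holds for n = 0,…,6 (a full window of length max(S) = 7), so the sequence is purely periodic with period 9.

9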